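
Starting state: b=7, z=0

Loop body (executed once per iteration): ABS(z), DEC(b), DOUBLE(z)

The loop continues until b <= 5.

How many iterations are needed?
2

Tracing iterations:
Initial: b=7, z=0
After iteration 1: b=6, z=0
After iteration 2: b=5, z=0
b <= 5 now holds, so the loop exits after 2 iterations.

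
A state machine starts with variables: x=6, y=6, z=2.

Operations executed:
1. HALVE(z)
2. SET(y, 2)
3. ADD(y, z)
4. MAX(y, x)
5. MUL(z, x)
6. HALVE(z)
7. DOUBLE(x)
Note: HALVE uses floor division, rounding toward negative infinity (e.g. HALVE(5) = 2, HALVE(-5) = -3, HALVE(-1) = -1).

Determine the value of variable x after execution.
x = 12

Tracing execution:
Step 1: HALVE(z) → x = 6
Step 2: SET(y, 2) → x = 6
Step 3: ADD(y, z) → x = 6
Step 4: MAX(y, x) → x = 6
Step 5: MUL(z, x) → x = 6
Step 6: HALVE(z) → x = 6
Step 7: DOUBLE(x) → x = 12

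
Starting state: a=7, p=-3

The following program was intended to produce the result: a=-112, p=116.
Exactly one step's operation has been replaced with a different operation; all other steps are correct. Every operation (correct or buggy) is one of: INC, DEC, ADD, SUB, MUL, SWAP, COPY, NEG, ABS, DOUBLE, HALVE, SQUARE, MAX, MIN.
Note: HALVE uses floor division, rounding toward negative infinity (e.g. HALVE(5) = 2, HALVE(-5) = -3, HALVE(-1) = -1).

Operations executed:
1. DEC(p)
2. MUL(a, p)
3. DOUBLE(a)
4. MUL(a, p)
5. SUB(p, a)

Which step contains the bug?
Step 3

Trace with buggy code:
Initial: a=7, p=-3
After step 1: a=7, p=-4
After step 2: a=-28, p=-4
After step 3: a=-56, p=-4
After step 4: a=224, p=-4
After step 5: a=224, p=-228
Actual final a=224, p=-228 ≠ expected a=-112, p=116.
Step 3 is the only position where a single-operation replacement can produce the expected result.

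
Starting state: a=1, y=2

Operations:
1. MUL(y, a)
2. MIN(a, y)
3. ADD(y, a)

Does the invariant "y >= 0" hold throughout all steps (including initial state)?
Yes

The invariant holds at every step.

State at each step:
Initial: a=1, y=2
After step 1: a=1, y=2
After step 2: a=1, y=2
After step 3: a=1, y=3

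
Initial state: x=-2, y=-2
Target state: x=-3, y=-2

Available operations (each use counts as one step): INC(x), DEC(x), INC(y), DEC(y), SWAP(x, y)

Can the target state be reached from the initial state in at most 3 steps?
Yes

Path (1 step): DEC(x)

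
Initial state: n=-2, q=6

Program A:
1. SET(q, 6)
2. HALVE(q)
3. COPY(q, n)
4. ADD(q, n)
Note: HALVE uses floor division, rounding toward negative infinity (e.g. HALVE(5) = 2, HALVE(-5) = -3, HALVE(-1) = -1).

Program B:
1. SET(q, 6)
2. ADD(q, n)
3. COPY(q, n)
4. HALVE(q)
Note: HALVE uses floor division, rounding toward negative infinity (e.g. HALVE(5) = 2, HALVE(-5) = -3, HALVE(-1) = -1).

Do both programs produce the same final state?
No

Program A final state: n=-2, q=-4
Program B final state: n=-2, q=-1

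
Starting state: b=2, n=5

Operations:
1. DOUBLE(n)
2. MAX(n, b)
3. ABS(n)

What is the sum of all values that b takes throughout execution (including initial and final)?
8

Values of b at each step:
Initial: b = 2
After step 1: b = 2
After step 2: b = 2
After step 3: b = 2
Sum = 2 + 2 + 2 + 2 = 8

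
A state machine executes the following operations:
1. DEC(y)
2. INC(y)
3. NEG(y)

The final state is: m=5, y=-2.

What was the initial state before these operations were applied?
m=5, y=2

Working backwards:
Final state: m=5, y=-2
Before step 3 (NEG(y)): m=5, y=2
Before step 2 (INC(y)): m=5, y=1
Before step 1 (DEC(y)): m=5, y=2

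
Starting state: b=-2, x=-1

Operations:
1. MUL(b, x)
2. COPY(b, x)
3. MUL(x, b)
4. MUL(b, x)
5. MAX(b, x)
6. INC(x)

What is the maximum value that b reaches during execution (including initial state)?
2

Values of b at each step:
Initial: b = -2
After step 1: b = 2 ← maximum
After step 2: b = -1
After step 3: b = -1
After step 4: b = -1
After step 5: b = 1
After step 6: b = 1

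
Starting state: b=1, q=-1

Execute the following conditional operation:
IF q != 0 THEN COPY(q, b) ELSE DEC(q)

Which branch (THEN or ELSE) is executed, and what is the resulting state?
Branch: THEN, Final state: b=1, q=1

Evaluating condition: q != 0
q = -1
Condition is True, so THEN branch executes
After COPY(q, b): b=1, q=1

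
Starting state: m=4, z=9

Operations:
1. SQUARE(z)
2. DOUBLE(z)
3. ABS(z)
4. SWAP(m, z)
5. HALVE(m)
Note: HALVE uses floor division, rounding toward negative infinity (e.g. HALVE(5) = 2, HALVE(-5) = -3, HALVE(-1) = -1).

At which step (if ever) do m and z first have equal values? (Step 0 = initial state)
Never

m and z never become equal during execution.

Comparing values at each step:
Initial: m=4, z=9
After step 1: m=4, z=81
After step 2: m=4, z=162
After step 3: m=4, z=162
After step 4: m=162, z=4
After step 5: m=81, z=4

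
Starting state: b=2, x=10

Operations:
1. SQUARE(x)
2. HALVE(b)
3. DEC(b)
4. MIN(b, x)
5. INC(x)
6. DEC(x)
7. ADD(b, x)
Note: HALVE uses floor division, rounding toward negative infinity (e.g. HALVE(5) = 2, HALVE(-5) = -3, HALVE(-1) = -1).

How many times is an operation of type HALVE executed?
1

Counting HALVE operations:
Step 2: HALVE(b) ← HALVE
Total: 1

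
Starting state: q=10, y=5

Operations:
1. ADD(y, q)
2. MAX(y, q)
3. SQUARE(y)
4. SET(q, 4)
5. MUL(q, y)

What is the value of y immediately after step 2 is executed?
y = 15

Tracing y through execution:
Initial: y = 5
After step 1 (ADD(y, q)): y = 15
After step 2 (MAX(y, q)): y = 15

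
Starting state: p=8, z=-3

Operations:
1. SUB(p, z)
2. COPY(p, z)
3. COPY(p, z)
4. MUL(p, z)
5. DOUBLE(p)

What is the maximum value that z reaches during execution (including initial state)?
-3

Values of z at each step:
Initial: z = -3 ← maximum
After step 1: z = -3
After step 2: z = -3
After step 3: z = -3
After step 4: z = -3
After step 5: z = -3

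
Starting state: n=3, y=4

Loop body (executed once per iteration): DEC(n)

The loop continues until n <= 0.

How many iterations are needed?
3

Tracing iterations:
Initial: n=3, y=4
After iteration 1: n=2, y=4
After iteration 2: n=1, y=4
After iteration 3: n=0, y=4
n <= 0 now holds, so the loop exits after 3 iterations.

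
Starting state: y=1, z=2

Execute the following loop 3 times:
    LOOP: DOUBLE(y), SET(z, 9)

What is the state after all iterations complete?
y=8, z=9

Iteration trace:
Start: y=1, z=2
After iteration 1: y=2, z=9
After iteration 2: y=4, z=9
After iteration 3: y=8, z=9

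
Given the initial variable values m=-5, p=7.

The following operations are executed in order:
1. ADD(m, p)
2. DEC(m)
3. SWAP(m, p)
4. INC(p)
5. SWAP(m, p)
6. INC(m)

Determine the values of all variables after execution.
{m: 3, p: 7}

Step-by-step execution:
Initial: m=-5, p=7
After step 1 (ADD(m, p)): m=2, p=7
After step 2 (DEC(m)): m=1, p=7
After step 3 (SWAP(m, p)): m=7, p=1
After step 4 (INC(p)): m=7, p=2
After step 5 (SWAP(m, p)): m=2, p=7
After step 6 (INC(m)): m=3, p=7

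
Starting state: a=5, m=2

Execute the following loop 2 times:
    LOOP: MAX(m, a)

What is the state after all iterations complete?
a=5, m=5

Iteration trace:
Start: a=5, m=2
After iteration 1: a=5, m=5
After iteration 2: a=5, m=5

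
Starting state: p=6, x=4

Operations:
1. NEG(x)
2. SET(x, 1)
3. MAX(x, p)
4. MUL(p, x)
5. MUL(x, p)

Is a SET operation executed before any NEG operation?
No

First SET: step 2
First NEG: step 1
Since 2 > 1, NEG comes first.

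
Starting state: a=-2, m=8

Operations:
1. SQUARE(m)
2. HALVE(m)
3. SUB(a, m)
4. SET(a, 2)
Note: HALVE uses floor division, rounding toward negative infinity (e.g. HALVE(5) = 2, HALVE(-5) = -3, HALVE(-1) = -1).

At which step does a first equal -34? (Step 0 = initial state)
Step 3

Tracing a:
Initial: a = -2
After step 1: a = -2
After step 2: a = -2
After step 3: a = -34 ← first occurrence
After step 4: a = 2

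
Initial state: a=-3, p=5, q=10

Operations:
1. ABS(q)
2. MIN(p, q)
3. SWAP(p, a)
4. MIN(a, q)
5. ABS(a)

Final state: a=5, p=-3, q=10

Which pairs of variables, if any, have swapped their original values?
(a, p)

Comparing initial and final values:
a: -3 → 5
q: 10 → 10
p: 5 → -3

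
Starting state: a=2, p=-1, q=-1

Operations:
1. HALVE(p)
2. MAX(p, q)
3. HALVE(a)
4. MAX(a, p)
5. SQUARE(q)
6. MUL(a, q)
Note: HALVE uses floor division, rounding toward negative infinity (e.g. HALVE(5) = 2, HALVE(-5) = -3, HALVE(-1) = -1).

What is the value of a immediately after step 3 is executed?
a = 1

Tracing a through execution:
Initial: a = 2
After step 1 (HALVE(p)): a = 2
After step 2 (MAX(p, q)): a = 2
After step 3 (HALVE(a)): a = 1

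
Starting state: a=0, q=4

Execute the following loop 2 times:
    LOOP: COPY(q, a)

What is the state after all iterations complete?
a=0, q=0

Iteration trace:
Start: a=0, q=4
After iteration 1: a=0, q=0
After iteration 2: a=0, q=0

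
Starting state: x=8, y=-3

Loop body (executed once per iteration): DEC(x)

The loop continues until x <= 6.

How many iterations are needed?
2

Tracing iterations:
Initial: x=8, y=-3
After iteration 1: x=7, y=-3
After iteration 2: x=6, y=-3
x <= 6 now holds, so the loop exits after 2 iterations.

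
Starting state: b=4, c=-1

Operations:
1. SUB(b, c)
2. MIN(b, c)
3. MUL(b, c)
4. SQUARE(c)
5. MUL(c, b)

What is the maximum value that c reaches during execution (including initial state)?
1

Values of c at each step:
Initial: c = -1
After step 1: c = -1
After step 2: c = -1
After step 3: c = -1
After step 4: c = 1 ← maximum
After step 5: c = 1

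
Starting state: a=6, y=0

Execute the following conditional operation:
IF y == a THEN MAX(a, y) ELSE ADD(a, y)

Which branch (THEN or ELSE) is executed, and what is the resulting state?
Branch: ELSE, Final state: a=6, y=0

Evaluating condition: y == a
y = 0, a = 6
Condition is False, so ELSE branch executes
After ADD(a, y): a=6, y=0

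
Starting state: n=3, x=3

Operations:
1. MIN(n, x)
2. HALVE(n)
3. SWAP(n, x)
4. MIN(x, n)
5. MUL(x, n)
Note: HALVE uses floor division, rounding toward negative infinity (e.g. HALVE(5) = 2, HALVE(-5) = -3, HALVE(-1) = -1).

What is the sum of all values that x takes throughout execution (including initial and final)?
14

Values of x at each step:
Initial: x = 3
After step 1: x = 3
After step 2: x = 3
After step 3: x = 1
After step 4: x = 1
After step 5: x = 3
Sum = 3 + 3 + 3 + 1 + 1 + 3 = 14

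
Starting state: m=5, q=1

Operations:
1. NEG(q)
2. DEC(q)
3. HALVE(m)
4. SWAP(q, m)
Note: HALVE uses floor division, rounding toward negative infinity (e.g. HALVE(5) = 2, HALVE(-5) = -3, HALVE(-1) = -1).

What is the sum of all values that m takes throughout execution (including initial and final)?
15

Values of m at each step:
Initial: m = 5
After step 1: m = 5
After step 2: m = 5
After step 3: m = 2
After step 4: m = -2
Sum = 5 + 5 + 5 + 2 + -2 = 15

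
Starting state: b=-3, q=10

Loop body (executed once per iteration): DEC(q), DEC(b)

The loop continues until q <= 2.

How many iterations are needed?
8

Tracing iterations:
Initial: b=-3, q=10
After iteration 1: b=-4, q=9
After iteration 2: b=-5, q=8
After iteration 3: b=-6, q=7
After iteration 4: b=-7, q=6
After iteration 5: b=-8, q=5
After iteration 6: b=-9, q=4
After iteration 7: b=-10, q=3
After iteration 8: b=-11, q=2
q <= 2 now holds, so the loop exits after 8 iterations.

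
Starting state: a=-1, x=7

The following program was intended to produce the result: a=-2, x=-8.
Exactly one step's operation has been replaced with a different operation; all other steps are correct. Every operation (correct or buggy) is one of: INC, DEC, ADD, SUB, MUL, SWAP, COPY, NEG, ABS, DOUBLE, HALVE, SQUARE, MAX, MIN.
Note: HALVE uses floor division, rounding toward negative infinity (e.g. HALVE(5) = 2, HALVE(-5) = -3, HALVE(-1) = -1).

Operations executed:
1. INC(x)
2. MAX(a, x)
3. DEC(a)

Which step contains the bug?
Step 2

Trace with buggy code:
Initial: a=-1, x=7
After step 1: a=-1, x=8
After step 2: a=8, x=8
After step 3: a=7, x=8
Actual final a=7, x=8 ≠ expected a=-2, x=-8.
Step 2 is the only position where a single-operation replacement can produce the expected result.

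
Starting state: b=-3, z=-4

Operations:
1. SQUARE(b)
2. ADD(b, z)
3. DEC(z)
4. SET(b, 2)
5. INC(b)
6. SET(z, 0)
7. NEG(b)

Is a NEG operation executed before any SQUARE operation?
No

First NEG: step 7
First SQUARE: step 1
Since 7 > 1, SQUARE comes first.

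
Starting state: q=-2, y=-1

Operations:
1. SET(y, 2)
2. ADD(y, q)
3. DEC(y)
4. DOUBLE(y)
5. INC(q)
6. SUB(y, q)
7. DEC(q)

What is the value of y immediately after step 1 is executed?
y = 2

Tracing y through execution:
Initial: y = -1
After step 1 (SET(y, 2)): y = 2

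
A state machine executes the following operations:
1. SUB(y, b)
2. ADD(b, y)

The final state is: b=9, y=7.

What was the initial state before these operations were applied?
b=2, y=9

Working backwards:
Final state: b=9, y=7
Before step 2 (ADD(b, y)): b=2, y=7
Before step 1 (SUB(y, b)): b=2, y=9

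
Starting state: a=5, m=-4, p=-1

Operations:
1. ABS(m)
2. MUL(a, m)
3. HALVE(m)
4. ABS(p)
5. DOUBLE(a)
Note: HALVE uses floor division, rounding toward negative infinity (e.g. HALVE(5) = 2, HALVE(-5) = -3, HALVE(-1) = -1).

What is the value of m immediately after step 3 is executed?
m = 2

Tracing m through execution:
Initial: m = -4
After step 1 (ABS(m)): m = 4
After step 2 (MUL(a, m)): m = 4
After step 3 (HALVE(m)): m = 2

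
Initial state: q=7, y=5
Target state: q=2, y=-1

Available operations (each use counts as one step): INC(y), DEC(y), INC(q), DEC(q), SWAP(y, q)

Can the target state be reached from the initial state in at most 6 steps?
No

The target state cannot be reached within 6 steps.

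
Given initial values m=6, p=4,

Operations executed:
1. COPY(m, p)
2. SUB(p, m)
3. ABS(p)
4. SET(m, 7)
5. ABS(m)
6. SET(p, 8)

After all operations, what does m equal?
m = 7

Tracing execution:
Step 1: COPY(m, p) → m = 4
Step 2: SUB(p, m) → m = 4
Step 3: ABS(p) → m = 4
Step 4: SET(m, 7) → m = 7
Step 5: ABS(m) → m = 7
Step 6: SET(p, 8) → m = 7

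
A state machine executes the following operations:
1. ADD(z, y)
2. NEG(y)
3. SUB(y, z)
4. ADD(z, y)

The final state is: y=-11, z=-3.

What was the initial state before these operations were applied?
y=3, z=5

Working backwards:
Final state: y=-11, z=-3
Before step 4 (ADD(z, y)): y=-11, z=8
Before step 3 (SUB(y, z)): y=-3, z=8
Before step 2 (NEG(y)): y=3, z=8
Before step 1 (ADD(z, y)): y=3, z=5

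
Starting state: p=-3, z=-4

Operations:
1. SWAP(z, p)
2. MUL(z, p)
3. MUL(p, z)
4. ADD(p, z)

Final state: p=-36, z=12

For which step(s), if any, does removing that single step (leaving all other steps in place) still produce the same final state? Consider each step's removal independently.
None - removing any single step changes the final result

Testing removal of each single step:
Without step 1: final = p=-24, z=12 (different)
Without step 2: final = p=9, z=-3 (different)
Without step 3: final = p=8, z=12 (different)
Without step 4: final = p=-48, z=12 (different)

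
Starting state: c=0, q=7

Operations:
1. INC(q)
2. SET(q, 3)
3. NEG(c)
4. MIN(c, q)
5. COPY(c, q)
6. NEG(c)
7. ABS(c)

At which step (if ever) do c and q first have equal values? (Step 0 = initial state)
Step 5

c and q first become equal after step 5.

Comparing values at each step:
Initial: c=0, q=7
After step 1: c=0, q=8
After step 2: c=0, q=3
After step 3: c=0, q=3
After step 4: c=0, q=3
After step 5: c=3, q=3 ← equal!
After step 6: c=-3, q=3
After step 7: c=3, q=3 ← equal!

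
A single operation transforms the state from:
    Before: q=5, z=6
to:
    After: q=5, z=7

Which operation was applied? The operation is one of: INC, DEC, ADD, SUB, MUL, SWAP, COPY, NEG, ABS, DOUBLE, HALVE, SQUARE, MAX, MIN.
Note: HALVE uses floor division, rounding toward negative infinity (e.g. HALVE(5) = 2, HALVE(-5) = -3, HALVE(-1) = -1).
INC(z)

Analyzing the change:
Before: q=5, z=6
After: q=5, z=7
Variable z changed from 6 to 7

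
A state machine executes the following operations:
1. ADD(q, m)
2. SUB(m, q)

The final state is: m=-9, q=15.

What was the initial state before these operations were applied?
m=6, q=9

Working backwards:
Final state: m=-9, q=15
Before step 2 (SUB(m, q)): m=6, q=15
Before step 1 (ADD(q, m)): m=6, q=9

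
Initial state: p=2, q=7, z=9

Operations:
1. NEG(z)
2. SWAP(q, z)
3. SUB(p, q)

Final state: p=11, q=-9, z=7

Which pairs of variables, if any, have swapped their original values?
None

Comparing initial and final values:
p: 2 → 11
q: 7 → -9
z: 9 → 7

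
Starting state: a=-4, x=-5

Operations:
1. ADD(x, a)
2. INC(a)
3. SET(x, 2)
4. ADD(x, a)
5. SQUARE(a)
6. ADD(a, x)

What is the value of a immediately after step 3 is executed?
a = -3

Tracing a through execution:
Initial: a = -4
After step 1 (ADD(x, a)): a = -4
After step 2 (INC(a)): a = -3
After step 3 (SET(x, 2)): a = -3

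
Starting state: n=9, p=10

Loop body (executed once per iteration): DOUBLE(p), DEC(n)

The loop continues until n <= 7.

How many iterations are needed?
2

Tracing iterations:
Initial: n=9, p=10
After iteration 1: n=8, p=20
After iteration 2: n=7, p=40
n <= 7 now holds, so the loop exits after 2 iterations.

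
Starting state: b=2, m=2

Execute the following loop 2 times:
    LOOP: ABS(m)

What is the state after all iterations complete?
b=2, m=2

Iteration trace:
Start: b=2, m=2
After iteration 1: b=2, m=2
After iteration 2: b=2, m=2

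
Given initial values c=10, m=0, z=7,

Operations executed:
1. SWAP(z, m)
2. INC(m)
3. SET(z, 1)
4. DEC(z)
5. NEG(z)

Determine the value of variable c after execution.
c = 10

Tracing execution:
Step 1: SWAP(z, m) → c = 10
Step 2: INC(m) → c = 10
Step 3: SET(z, 1) → c = 10
Step 4: DEC(z) → c = 10
Step 5: NEG(z) → c = 10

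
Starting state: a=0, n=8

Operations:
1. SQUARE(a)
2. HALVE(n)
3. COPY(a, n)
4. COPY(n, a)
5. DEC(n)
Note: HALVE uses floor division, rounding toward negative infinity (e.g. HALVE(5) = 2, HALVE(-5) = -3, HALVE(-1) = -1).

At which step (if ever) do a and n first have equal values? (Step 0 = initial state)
Step 3

a and n first become equal after step 3.

Comparing values at each step:
Initial: a=0, n=8
After step 1: a=0, n=8
After step 2: a=0, n=4
After step 3: a=4, n=4 ← equal!
After step 4: a=4, n=4 ← equal!
After step 5: a=4, n=3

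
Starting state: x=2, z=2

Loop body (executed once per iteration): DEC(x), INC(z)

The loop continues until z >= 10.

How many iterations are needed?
8

Tracing iterations:
Initial: x=2, z=2
After iteration 1: x=1, z=3
After iteration 2: x=0, z=4
After iteration 3: x=-1, z=5
After iteration 4: x=-2, z=6
After iteration 5: x=-3, z=7
After iteration 6: x=-4, z=8
After iteration 7: x=-5, z=9
After iteration 8: x=-6, z=10
z >= 10 now holds, so the loop exits after 8 iterations.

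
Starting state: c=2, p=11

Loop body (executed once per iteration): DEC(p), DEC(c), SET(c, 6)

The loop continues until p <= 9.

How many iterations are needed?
2

Tracing iterations:
Initial: c=2, p=11
After iteration 1: c=6, p=10
After iteration 2: c=6, p=9
p <= 9 now holds, so the loop exits after 2 iterations.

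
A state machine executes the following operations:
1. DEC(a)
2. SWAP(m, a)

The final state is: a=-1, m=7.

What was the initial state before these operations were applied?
a=8, m=-1

Working backwards:
Final state: a=-1, m=7
Before step 2 (SWAP(m, a)): a=7, m=-1
Before step 1 (DEC(a)): a=8, m=-1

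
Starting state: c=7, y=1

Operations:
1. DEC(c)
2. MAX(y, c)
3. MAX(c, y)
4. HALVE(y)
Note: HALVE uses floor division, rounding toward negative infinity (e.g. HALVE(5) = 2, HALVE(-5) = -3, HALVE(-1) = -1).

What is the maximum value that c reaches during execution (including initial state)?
7

Values of c at each step:
Initial: c = 7 ← maximum
After step 1: c = 6
After step 2: c = 6
After step 3: c = 6
After step 4: c = 6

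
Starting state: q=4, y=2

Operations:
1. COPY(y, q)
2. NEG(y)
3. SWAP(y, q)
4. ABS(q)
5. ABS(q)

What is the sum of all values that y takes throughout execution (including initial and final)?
14

Values of y at each step:
Initial: y = 2
After step 1: y = 4
After step 2: y = -4
After step 3: y = 4
After step 4: y = 4
After step 5: y = 4
Sum = 2 + 4 + -4 + 4 + 4 + 4 = 14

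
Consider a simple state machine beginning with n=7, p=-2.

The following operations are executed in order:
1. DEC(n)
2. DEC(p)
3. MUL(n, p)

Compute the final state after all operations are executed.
{n: -18, p: -3}

Step-by-step execution:
Initial: n=7, p=-2
After step 1 (DEC(n)): n=6, p=-2
After step 2 (DEC(p)): n=6, p=-3
After step 3 (MUL(n, p)): n=-18, p=-3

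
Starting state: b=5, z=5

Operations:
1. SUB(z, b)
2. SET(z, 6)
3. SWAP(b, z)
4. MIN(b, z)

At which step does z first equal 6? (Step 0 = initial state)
Step 2

Tracing z:
Initial: z = 5
After step 1: z = 0
After step 2: z = 6 ← first occurrence
After step 3: z = 5
After step 4: z = 5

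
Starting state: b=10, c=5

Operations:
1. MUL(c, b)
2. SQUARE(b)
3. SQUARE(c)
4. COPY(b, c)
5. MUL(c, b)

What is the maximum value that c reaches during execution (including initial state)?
6250000

Values of c at each step:
Initial: c = 5
After step 1: c = 50
After step 2: c = 50
After step 3: c = 2500
After step 4: c = 2500
After step 5: c = 6250000 ← maximum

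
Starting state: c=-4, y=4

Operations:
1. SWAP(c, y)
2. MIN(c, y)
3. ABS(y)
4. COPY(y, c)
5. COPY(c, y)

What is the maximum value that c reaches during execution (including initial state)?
4

Values of c at each step:
Initial: c = -4
After step 1: c = 4 ← maximum
After step 2: c = -4
After step 3: c = -4
After step 4: c = -4
After step 5: c = -4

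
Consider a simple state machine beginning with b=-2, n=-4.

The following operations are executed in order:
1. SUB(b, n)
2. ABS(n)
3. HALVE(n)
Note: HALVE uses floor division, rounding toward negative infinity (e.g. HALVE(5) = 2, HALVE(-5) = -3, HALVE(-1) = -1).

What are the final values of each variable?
{b: 2, n: 2}

Step-by-step execution:
Initial: b=-2, n=-4
After step 1 (SUB(b, n)): b=2, n=-4
After step 2 (ABS(n)): b=2, n=4
After step 3 (HALVE(n)): b=2, n=2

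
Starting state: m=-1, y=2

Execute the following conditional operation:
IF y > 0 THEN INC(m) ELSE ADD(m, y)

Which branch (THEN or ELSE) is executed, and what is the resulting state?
Branch: THEN, Final state: m=0, y=2

Evaluating condition: y > 0
y = 2
Condition is True, so THEN branch executes
After INC(m): m=0, y=2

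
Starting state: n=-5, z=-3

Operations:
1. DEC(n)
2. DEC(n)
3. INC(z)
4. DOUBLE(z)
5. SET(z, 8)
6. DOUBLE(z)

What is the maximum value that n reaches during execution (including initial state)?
-5

Values of n at each step:
Initial: n = -5 ← maximum
After step 1: n = -6
After step 2: n = -7
After step 3: n = -7
After step 4: n = -7
After step 5: n = -7
After step 6: n = -7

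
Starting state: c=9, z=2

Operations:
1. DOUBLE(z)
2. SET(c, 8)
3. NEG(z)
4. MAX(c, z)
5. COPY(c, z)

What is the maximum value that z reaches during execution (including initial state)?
4

Values of z at each step:
Initial: z = 2
After step 1: z = 4 ← maximum
After step 2: z = 4
After step 3: z = -4
After step 4: z = -4
After step 5: z = -4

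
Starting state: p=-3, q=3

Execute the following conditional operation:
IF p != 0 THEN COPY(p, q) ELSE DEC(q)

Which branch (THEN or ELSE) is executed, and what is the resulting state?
Branch: THEN, Final state: p=3, q=3

Evaluating condition: p != 0
p = -3
Condition is True, so THEN branch executes
After COPY(p, q): p=3, q=3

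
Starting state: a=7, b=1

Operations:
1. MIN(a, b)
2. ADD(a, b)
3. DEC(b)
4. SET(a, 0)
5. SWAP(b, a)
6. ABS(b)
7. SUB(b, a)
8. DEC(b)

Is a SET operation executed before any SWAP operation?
Yes

First SET: step 4
First SWAP: step 5
Since 4 < 5, SET comes first.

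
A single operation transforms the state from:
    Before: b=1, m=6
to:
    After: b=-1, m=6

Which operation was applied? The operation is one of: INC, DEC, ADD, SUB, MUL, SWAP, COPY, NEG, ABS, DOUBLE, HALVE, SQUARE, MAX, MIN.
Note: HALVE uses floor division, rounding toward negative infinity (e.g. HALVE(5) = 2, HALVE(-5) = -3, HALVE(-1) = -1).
NEG(b)

Analyzing the change:
Before: b=1, m=6
After: b=-1, m=6
Variable b changed from 1 to -1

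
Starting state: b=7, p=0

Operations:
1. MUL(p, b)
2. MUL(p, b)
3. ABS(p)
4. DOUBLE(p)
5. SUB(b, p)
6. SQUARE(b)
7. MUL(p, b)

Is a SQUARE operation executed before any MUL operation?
No

First SQUARE: step 6
First MUL: step 1
Since 6 > 1, MUL comes first.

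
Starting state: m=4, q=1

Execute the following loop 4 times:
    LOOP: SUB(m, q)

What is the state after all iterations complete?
m=0, q=1

Iteration trace:
Start: m=4, q=1
After iteration 1: m=3, q=1
After iteration 2: m=2, q=1
After iteration 3: m=1, q=1
After iteration 4: m=0, q=1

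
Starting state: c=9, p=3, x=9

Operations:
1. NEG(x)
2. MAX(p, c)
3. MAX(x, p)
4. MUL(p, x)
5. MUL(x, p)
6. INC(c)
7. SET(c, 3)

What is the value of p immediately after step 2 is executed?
p = 9

Tracing p through execution:
Initial: p = 3
After step 1 (NEG(x)): p = 3
After step 2 (MAX(p, c)): p = 9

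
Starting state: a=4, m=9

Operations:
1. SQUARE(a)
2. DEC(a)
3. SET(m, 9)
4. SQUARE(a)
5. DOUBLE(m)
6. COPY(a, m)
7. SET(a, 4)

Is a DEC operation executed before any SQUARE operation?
No

First DEC: step 2
First SQUARE: step 1
Since 2 > 1, SQUARE comes first.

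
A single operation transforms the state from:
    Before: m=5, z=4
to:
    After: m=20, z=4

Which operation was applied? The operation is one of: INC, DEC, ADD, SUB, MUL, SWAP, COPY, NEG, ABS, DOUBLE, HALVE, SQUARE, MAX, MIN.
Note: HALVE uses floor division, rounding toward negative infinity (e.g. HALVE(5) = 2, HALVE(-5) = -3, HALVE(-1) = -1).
MUL(m, z)

Analyzing the change:
Before: m=5, z=4
After: m=20, z=4
Variable m changed from 5 to 20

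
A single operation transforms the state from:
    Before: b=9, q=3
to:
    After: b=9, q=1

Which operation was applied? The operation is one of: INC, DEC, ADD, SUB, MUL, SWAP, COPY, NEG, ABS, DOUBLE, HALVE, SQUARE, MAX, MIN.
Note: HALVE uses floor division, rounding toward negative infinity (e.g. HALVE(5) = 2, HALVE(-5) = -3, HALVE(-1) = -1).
HALVE(q)

Analyzing the change:
Before: b=9, q=3
After: b=9, q=1
Variable q changed from 3 to 1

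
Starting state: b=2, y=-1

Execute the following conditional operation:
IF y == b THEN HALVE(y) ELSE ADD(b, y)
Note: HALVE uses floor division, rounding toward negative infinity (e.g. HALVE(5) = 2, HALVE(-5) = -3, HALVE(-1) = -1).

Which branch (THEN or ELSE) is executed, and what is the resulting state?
Branch: ELSE, Final state: b=1, y=-1

Evaluating condition: y == b
y = -1, b = 2
Condition is False, so ELSE branch executes
After ADD(b, y): b=1, y=-1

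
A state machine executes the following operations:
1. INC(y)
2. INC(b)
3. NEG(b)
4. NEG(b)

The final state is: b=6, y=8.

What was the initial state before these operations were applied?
b=5, y=7

Working backwards:
Final state: b=6, y=8
Before step 4 (NEG(b)): b=-6, y=8
Before step 3 (NEG(b)): b=6, y=8
Before step 2 (INC(b)): b=5, y=8
Before step 1 (INC(y)): b=5, y=7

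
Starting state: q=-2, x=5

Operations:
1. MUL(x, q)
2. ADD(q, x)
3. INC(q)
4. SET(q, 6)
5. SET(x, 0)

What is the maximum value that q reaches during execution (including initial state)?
6

Values of q at each step:
Initial: q = -2
After step 1: q = -2
After step 2: q = -12
After step 3: q = -11
After step 4: q = 6 ← maximum
After step 5: q = 6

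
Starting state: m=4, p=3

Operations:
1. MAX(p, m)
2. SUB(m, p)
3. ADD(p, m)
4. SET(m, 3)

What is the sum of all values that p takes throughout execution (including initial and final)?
19

Values of p at each step:
Initial: p = 3
After step 1: p = 4
After step 2: p = 4
After step 3: p = 4
After step 4: p = 4
Sum = 3 + 4 + 4 + 4 + 4 = 19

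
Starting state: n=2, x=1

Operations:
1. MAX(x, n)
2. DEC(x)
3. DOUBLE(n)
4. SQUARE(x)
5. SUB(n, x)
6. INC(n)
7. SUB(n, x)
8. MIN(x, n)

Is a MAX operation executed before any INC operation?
Yes

First MAX: step 1
First INC: step 6
Since 1 < 6, MAX comes first.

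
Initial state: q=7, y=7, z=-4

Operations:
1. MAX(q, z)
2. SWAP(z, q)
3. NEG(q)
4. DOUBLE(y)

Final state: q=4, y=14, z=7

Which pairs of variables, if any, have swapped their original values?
None

Comparing initial and final values:
q: 7 → 4
y: 7 → 14
z: -4 → 7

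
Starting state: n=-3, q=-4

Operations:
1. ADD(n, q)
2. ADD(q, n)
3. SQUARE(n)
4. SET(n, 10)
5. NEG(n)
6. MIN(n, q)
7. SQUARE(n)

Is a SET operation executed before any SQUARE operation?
No

First SET: step 4
First SQUARE: step 3
Since 4 > 3, SQUARE comes first.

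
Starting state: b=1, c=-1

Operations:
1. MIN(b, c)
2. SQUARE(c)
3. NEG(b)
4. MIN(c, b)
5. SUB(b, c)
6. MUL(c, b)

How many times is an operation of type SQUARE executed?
1

Counting SQUARE operations:
Step 2: SQUARE(c) ← SQUARE
Total: 1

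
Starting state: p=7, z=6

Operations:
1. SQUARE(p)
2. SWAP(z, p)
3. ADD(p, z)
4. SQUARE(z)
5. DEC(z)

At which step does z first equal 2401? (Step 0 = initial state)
Step 4

Tracing z:
Initial: z = 6
After step 1: z = 6
After step 2: z = 49
After step 3: z = 49
After step 4: z = 2401 ← first occurrence
After step 5: z = 2400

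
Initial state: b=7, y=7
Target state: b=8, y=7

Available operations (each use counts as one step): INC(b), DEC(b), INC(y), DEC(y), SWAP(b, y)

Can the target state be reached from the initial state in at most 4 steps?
Yes

Path (1 step): INC(b)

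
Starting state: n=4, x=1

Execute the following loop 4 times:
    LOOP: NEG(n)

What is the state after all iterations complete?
n=4, x=1

Iteration trace:
Start: n=4, x=1
After iteration 1: n=-4, x=1
After iteration 2: n=4, x=1
After iteration 3: n=-4, x=1
After iteration 4: n=4, x=1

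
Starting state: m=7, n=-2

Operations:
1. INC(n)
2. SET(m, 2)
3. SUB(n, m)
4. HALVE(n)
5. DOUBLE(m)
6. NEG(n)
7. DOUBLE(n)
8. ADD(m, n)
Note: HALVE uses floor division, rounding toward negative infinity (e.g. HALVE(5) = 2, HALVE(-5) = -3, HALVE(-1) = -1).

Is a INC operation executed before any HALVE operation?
Yes

First INC: step 1
First HALVE: step 4
Since 1 < 4, INC comes first.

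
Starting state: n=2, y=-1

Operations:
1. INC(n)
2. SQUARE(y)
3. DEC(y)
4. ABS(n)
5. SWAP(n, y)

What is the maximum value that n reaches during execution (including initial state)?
3

Values of n at each step:
Initial: n = 2
After step 1: n = 3 ← maximum
After step 2: n = 3
After step 3: n = 3
After step 4: n = 3
After step 5: n = 0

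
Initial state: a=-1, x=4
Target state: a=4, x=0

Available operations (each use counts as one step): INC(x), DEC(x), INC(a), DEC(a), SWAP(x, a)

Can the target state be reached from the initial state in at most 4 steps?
Yes

Path (2 steps): INC(a) → SWAP(x, a)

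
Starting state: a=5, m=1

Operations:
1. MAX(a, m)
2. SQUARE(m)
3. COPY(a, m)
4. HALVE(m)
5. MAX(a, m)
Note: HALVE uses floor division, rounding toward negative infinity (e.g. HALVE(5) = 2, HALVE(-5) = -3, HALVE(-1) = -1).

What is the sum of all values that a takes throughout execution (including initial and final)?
18

Values of a at each step:
Initial: a = 5
After step 1: a = 5
After step 2: a = 5
After step 3: a = 1
After step 4: a = 1
After step 5: a = 1
Sum = 5 + 5 + 5 + 1 + 1 + 1 = 18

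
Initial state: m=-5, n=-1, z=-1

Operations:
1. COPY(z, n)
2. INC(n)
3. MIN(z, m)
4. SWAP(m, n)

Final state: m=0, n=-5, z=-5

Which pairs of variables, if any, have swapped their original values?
None

Comparing initial and final values:
m: -5 → 0
z: -1 → -5
n: -1 → -5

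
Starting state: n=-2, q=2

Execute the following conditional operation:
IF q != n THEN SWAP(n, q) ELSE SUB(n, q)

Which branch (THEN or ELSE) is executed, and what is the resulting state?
Branch: THEN, Final state: n=2, q=-2

Evaluating condition: q != n
q = 2, n = -2
Condition is True, so THEN branch executes
After SWAP(n, q): n=2, q=-2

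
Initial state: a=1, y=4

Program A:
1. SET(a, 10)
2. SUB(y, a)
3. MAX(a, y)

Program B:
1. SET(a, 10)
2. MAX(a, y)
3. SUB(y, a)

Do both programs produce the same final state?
Yes

Program A final state: a=10, y=-6
Program B final state: a=10, y=-6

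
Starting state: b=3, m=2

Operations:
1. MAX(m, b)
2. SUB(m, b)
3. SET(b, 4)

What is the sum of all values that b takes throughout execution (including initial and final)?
13

Values of b at each step:
Initial: b = 3
After step 1: b = 3
After step 2: b = 3
After step 3: b = 4
Sum = 3 + 3 + 3 + 4 = 13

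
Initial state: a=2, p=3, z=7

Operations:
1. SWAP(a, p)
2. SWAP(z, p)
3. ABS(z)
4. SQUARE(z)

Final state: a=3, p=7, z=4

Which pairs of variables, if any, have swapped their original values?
None

Comparing initial and final values:
a: 2 → 3
z: 7 → 4
p: 3 → 7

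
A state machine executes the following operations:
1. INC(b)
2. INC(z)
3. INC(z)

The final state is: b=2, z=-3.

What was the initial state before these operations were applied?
b=1, z=-5

Working backwards:
Final state: b=2, z=-3
Before step 3 (INC(z)): b=2, z=-4
Before step 2 (INC(z)): b=2, z=-5
Before step 1 (INC(b)): b=1, z=-5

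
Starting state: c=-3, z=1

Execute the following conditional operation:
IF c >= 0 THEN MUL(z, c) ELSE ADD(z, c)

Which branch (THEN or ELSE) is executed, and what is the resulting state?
Branch: ELSE, Final state: c=-3, z=-2

Evaluating condition: c >= 0
c = -3
Condition is False, so ELSE branch executes
After ADD(z, c): c=-3, z=-2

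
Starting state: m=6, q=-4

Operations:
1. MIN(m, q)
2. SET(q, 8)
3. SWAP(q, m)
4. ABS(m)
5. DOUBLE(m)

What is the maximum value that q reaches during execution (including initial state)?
8

Values of q at each step:
Initial: q = -4
After step 1: q = -4
After step 2: q = 8 ← maximum
After step 3: q = -4
After step 4: q = -4
After step 5: q = -4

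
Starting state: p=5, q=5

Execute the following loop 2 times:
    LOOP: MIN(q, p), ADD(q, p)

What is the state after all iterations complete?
p=5, q=10

Iteration trace:
Start: p=5, q=5
After iteration 1: p=5, q=10
After iteration 2: p=5, q=10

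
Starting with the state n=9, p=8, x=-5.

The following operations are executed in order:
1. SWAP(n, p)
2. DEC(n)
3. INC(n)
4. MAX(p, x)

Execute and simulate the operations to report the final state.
{n: 8, p: 9, x: -5}

Step-by-step execution:
Initial: n=9, p=8, x=-5
After step 1 (SWAP(n, p)): n=8, p=9, x=-5
After step 2 (DEC(n)): n=7, p=9, x=-5
After step 3 (INC(n)): n=8, p=9, x=-5
After step 4 (MAX(p, x)): n=8, p=9, x=-5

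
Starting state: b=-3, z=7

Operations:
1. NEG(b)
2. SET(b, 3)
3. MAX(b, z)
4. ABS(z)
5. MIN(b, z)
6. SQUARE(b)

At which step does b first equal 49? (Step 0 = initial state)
Step 6

Tracing b:
Initial: b = -3
After step 1: b = 3
After step 2: b = 3
After step 3: b = 7
After step 4: b = 7
After step 5: b = 7
After step 6: b = 49 ← first occurrence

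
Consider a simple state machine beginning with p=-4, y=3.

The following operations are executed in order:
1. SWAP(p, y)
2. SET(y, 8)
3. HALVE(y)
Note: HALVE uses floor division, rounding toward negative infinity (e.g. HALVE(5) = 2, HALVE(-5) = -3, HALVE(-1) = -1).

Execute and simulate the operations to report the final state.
{p: 3, y: 4}

Step-by-step execution:
Initial: p=-4, y=3
After step 1 (SWAP(p, y)): p=3, y=-4
After step 2 (SET(y, 8)): p=3, y=8
After step 3 (HALVE(y)): p=3, y=4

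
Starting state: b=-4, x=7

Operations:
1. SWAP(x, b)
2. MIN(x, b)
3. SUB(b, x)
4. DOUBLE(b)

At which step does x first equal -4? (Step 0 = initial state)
Step 1

Tracing x:
Initial: x = 7
After step 1: x = -4 ← first occurrence
After step 2: x = -4
After step 3: x = -4
After step 4: x = -4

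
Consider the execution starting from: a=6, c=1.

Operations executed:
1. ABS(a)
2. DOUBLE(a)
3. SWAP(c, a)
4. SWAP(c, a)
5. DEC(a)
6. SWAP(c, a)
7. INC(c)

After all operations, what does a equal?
a = 1

Tracing execution:
Step 1: ABS(a) → a = 6
Step 2: DOUBLE(a) → a = 12
Step 3: SWAP(c, a) → a = 1
Step 4: SWAP(c, a) → a = 12
Step 5: DEC(a) → a = 11
Step 6: SWAP(c, a) → a = 1
Step 7: INC(c) → a = 1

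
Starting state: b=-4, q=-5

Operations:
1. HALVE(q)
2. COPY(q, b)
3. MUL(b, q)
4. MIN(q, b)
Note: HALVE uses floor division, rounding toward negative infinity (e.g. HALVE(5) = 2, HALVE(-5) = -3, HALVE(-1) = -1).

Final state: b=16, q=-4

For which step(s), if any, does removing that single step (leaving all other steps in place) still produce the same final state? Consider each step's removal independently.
Step(s) 1, 4

Testing removal of each single step:
Without step 1: final = b=16, q=-4 (same)
Without step 2: final = b=12, q=-3 (different)
Without step 3: final = b=-4, q=-4 (different)
Without step 4: final = b=16, q=-4 (same)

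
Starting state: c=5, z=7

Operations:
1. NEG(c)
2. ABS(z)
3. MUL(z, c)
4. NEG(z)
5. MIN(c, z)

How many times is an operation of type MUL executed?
1

Counting MUL operations:
Step 3: MUL(z, c) ← MUL
Total: 1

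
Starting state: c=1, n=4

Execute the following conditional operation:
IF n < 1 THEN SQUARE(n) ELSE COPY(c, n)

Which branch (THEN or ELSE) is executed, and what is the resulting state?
Branch: ELSE, Final state: c=4, n=4

Evaluating condition: n < 1
n = 4
Condition is False, so ELSE branch executes
After COPY(c, n): c=4, n=4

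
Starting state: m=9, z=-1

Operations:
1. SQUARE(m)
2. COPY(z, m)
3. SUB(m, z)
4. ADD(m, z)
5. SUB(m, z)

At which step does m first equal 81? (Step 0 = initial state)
Step 1

Tracing m:
Initial: m = 9
After step 1: m = 81 ← first occurrence
After step 2: m = 81
After step 3: m = 0
After step 4: m = 81
After step 5: m = 0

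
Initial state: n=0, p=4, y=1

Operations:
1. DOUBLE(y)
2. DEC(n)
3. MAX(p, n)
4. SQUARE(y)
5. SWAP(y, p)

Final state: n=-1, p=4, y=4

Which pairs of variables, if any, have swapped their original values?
None

Comparing initial and final values:
p: 4 → 4
n: 0 → -1
y: 1 → 4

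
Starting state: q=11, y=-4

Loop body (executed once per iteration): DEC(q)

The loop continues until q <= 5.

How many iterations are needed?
6

Tracing iterations:
Initial: q=11, y=-4
After iteration 1: q=10, y=-4
After iteration 2: q=9, y=-4
After iteration 3: q=8, y=-4
After iteration 4: q=7, y=-4
After iteration 5: q=6, y=-4
After iteration 6: q=5, y=-4
q <= 5 now holds, so the loop exits after 6 iterations.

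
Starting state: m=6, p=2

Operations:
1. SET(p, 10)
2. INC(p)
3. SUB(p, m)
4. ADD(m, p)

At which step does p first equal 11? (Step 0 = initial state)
Step 2

Tracing p:
Initial: p = 2
After step 1: p = 10
After step 2: p = 11 ← first occurrence
After step 3: p = 5
After step 4: p = 5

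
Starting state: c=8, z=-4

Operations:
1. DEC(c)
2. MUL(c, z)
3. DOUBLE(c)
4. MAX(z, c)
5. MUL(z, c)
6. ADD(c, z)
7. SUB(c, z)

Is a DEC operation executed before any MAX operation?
Yes

First DEC: step 1
First MAX: step 4
Since 1 < 4, DEC comes first.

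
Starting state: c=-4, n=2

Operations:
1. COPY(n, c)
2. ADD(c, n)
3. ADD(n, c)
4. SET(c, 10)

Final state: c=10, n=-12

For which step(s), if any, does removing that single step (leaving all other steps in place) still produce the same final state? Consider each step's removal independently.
None - removing any single step changes the final result

Testing removal of each single step:
Without step 1: final = c=10, n=0 (different)
Without step 2: final = c=10, n=-8 (different)
Without step 3: final = c=10, n=-4 (different)
Without step 4: final = c=-8, n=-12 (different)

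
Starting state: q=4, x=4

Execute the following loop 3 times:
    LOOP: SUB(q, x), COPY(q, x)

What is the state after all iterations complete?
q=4, x=4

Iteration trace:
Start: q=4, x=4
After iteration 1: q=4, x=4
After iteration 2: q=4, x=4
After iteration 3: q=4, x=4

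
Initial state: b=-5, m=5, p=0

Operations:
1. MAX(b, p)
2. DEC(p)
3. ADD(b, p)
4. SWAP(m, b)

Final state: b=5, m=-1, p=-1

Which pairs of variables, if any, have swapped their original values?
None

Comparing initial and final values:
m: 5 → -1
b: -5 → 5
p: 0 → -1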